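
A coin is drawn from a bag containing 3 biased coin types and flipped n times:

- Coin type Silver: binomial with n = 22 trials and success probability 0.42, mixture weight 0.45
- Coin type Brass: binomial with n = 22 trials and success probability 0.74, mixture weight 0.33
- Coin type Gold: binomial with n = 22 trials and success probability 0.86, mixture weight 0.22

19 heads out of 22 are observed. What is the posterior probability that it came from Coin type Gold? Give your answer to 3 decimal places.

Posterior ∝ prior × likelihood, so P(k | x) ∝ π_k f_k(x); normalise over all components.
Component likelihoods at x = 19 heads out of 22:
  p_Silver = C(22,19)·0.42^19·0.58^3 = 1540·6.94603e-08·0.195112 = 2.08709e-05
  p_Brass = C(22,19)·0.74^19·0.26^3 = 1540·0.00327644·0.017576 = 0.0886836
  p_Gold = C(22,19)·0.86^19·0.14^3 = 1540·0.056947·0.002744 = 0.240644
Weight by the priors:
  π_Silver·p_Silver = 0.45 × 2.08709e-05 = 9.39191e-06
  π_Brass·p_Brass = 0.33 × 0.0886836 = 0.0292656
  π_Gold·p_Gold = 0.22 × 0.240644 = 0.0529417
Marginal: 9.39191e-06 + 0.0292656 + 0.0529417 = 0.0822167
P(Coin type Gold | 19 heads out of 22) ≈ 0.644

0.644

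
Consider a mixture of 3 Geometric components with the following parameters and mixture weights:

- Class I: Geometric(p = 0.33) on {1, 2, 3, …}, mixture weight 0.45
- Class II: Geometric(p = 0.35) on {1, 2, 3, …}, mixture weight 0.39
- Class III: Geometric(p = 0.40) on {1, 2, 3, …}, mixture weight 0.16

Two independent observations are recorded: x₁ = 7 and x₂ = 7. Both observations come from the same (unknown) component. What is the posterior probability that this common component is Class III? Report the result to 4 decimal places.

0.0765

By Bayes' theorem, P(k | x) = π_k f_k(x) / Σ_j π_j f_j(x).
Since both observations come from the same component, the likelihood for component k is f_k(x₁)·f_k(x₂).
  p_I = [0.33·(1−0.33)^6 = 0.33·0.0904584 = 0.0298513] × [0.0298513] = 0.000891098
  p_II = [0.35·(1−0.35)^6 = 0.35·0.0754189 = 0.0263966] × [0.0263966] = 0.000696781
  p_III = [0.40·(1−0.40)^6 = 0.40·0.046656 = 0.0186624] × [0.0186624] = 0.000348285
Prior × likelihood for each component:
  π_I·p_I = 0.45 × 0.000891098 = 0.000400994
  π_II·p_II = 0.39 × 0.000696781 = 0.000271745
  π_III·p_III = 0.16 × 0.000348285 = 5.57256e-05
Evidence: 0.000400994 + 0.000271745 + 5.57256e-05 = 0.000728464
P(Class III | x) = 5.57256e-05 / 0.000728464 ≈ 0.0765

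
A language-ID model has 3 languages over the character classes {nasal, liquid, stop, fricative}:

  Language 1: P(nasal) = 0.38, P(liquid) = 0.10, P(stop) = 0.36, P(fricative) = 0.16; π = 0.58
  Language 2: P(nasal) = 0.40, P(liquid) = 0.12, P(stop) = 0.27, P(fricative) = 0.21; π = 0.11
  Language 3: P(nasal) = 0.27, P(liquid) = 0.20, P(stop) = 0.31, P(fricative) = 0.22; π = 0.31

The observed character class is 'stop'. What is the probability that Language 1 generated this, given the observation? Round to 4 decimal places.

0.6240

Posterior ∝ prior × likelihood, so P(k | x) ∝ π_k f_k(x); normalise over all components.
Component likelihoods at x = 'stop':
  L_1 = 0.36
  L_2 = 0.27
  L_3 = 0.31
Multiply by the mixture weights:
  π_1·L_1 = 0.58 × 0.36 = 0.2088
  π_2·L_2 = 0.11 × 0.27 = 0.0297
  π_3·L_3 = 0.31 × 0.31 = 0.0961
Denominator: 0.2088 + 0.0297 + 0.0961 = 0.3346
P(Language 1 | data) ≈ 0.6240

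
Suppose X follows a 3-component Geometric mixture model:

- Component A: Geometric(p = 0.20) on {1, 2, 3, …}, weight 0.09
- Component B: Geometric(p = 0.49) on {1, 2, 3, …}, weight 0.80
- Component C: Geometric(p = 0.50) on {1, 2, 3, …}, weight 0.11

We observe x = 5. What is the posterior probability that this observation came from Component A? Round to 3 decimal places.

0.198

Apply Bayes' rule: the posterior for each component is proportional to its prior times its likelihood at x.
Component likelihoods at x = 5:
  p_A = 0.08192
  p_B = 0.0331495
  p_C = 0.03125
Prior × likelihood for each component:
  π_A·p_A = 0.09 × 0.08192 = 0.0073728
  π_B·p_B = 0.80 × 0.0331495 = 0.0265196
  π_C·p_C = 0.11 × 0.03125 = 0.0034375
Denominator: 0.0073728 + 0.0265196 + 0.0034375 = 0.0373299
Responsibility of Component A: 0.0073728 / 0.0373299 ≈ 0.198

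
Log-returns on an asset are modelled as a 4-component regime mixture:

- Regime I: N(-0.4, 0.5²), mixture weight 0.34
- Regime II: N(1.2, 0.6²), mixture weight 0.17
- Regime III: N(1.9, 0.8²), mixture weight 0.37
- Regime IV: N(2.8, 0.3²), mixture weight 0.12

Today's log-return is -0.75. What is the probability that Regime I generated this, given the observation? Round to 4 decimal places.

P(component k | x) = π_k·f_k(x) / marginal(x), where marginal(x) = Σ_j π_j·f_j(x).
Evaluate each component's likelihood at the observed value:
  f_I = 0.624508
  f_II = 0.00338175
  f_III = 0.00206604
  f_IV = 5.21367e-31
Weight by the priors:
  π_I·f_I = 0.34 × 0.624508 = 0.212333
  π_II·f_II = 0.17 × 0.00338175 = 0.000574897
  π_III·f_III = 0.37 × 0.00206604 = 0.000764434
  π_IV·f_IV = 0.12 × 5.21367e-31 = 6.2564e-32
Denominator: 0.212333 + 0.000574897 + 0.000764434 + 6.2564e-32 = 0.213672
So the posterior for Regime I is 0.212333 / 0.213672 ≈ 0.9937.

0.9937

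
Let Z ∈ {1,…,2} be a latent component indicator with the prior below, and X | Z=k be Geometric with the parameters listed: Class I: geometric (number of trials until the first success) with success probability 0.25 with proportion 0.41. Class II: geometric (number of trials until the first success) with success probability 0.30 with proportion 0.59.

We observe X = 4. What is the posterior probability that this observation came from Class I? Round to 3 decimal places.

0.416

By Bayes' theorem, P(k | x) = π_k f_k(x) / Σ_j π_j f_j(x).
Evaluate each component's likelihood at the observed value:
  f_I = 0.25·(1−0.25)^3 = 0.25·0.421875 = 0.105469
  f_II = 0.30·(1−0.30)^3 = 0.30·0.343 = 0.1029
Weight by the priors:
  π_I·f_I = 0.41 × 0.105469 = 0.0432422
  π_II·f_II = 0.59 × 0.1029 = 0.060711
Normaliser: 0.0432422 + 0.060711 = 0.103953
Responsibility of Class I: 0.0432422 / 0.103953 ≈ 0.416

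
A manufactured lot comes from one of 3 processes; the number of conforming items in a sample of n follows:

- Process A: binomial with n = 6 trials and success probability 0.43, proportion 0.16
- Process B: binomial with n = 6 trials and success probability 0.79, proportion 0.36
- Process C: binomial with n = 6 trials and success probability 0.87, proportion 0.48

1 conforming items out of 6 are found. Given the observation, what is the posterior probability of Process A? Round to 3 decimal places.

0.969

Posterior ∝ prior × likelihood, so P(k | x) ∝ P(Z=k) f_k(x); normalise over all components.
Evaluate each component's likelihood at the observed value:
  L_A = C(6,1)·0.43^1·0.57^5 = 6·0.43·0.0601692 = 0.155237
  L_B = C(6,1)·0.79^1·0.21^5 = 6·0.79·0.00040841 = 0.00193586
  L_C = C(6,1)·0.87^1·0.13^5 = 6·0.87·3.71293e-05 = 0.000193815
Multiply by the mixture weights:
  P(Z=A)·L_A = 0.16 × 0.155237 = 0.0248378
  P(Z=B)·L_B = 0.36 × 0.00193586 = 0.000696911
  P(Z=C)·L_C = 0.48 × 0.000193815 = 9.30312e-05
Denominator: 0.0248378 + 0.000696911 + 9.30312e-05 = 0.0256278
So the posterior for Process A is 0.0248378 / 0.0256278 ≈ 0.969.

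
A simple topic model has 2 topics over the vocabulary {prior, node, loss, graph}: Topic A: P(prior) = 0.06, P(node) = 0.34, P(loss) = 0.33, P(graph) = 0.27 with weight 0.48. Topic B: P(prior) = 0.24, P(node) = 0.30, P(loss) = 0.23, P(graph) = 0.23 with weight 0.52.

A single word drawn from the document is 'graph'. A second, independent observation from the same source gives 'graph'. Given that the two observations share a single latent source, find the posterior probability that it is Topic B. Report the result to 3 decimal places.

0.440

P(component k | x) = π_k·f_k(x) / marginal(x), where marginal(x) = Σ_j π_j·f_j(x).
Since both observations come from the same component, the likelihood for component k is f_k(x₁)·f_k(x₂).
  L_A = [P(graph | comp) = 0.27] × [0.27] = 0.0729
  L_B = [P(graph | comp) = 0.23] × [0.23] = 0.0529
Multiply by the mixture weights:
  π_A·L_A = 0.48 × 0.0729 = 0.034992
  π_B·L_B = 0.52 × 0.0529 = 0.027508
Sum: 0.034992 + 0.027508 = 0.0625
Responsibility of Topic B: 0.027508 / 0.0625 ≈ 0.440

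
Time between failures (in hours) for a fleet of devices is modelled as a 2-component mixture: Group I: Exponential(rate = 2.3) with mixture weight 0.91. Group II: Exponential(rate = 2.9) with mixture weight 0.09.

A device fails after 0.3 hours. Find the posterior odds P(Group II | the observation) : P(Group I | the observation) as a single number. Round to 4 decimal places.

0.1042

The posterior odds equal the prior odds times the likelihood ratio: (w_i/w_j)·(f_i(x)/f_j(x)).
Component likelihoods at x = 0.3 hours:
  p_I = 2.3·e^(−2.3·0.3) = 2.3·e^(−0.6900) = 1.15362
  p_II = 2.9·e^(−2.9·0.3) = 2.9·e^(−0.8700) = 1.21496
Odds = (0.09/0.91) × (1.21496/1.15362) = 0.0989011 × 1.05317 ≈ 0.1042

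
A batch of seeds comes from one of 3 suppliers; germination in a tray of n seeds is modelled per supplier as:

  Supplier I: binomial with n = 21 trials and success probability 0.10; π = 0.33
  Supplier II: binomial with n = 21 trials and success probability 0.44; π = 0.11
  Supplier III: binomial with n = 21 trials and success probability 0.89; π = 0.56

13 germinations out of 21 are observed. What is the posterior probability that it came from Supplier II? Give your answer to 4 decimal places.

0.9033

P(component k | x) = π_k·f_k(x) / marginal(x), where marginal(x) = Σ_j π_j·f_j(x).
Evaluate each component's likelihood at the observed value:
  L_I = C(21,13)·0.10^13·0.90^8 = 203490·1e-13·0.430467 = 8.75958e-09
  L_II = C(21,13)·0.44^13·0.56^8 = 203490·2.31678e-05·0.00967173 = 0.0455966
  L_III = C(21,13)·0.89^13·0.11^8 = 203490·0.219821·2.14359e-08 = 0.000958859
Multiply by the mixture weights:
  π_I·L_I = 0.33 × 8.75958e-09 = 2.89066e-09
  π_II·L_II = 0.11 × 0.0455966 = 0.00501562
  π_III·L_III = 0.56 × 0.000958859 = 0.000536961
Denominator: 2.89066e-09 + 0.00501562 + 0.000536961 = 0.00555259
P(Supplier II | the observation) ≈ 0.9033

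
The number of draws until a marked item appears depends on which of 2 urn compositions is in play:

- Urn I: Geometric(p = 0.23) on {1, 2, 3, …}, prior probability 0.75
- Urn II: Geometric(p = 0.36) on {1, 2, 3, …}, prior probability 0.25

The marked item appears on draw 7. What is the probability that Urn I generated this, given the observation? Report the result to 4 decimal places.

P(component k | x) = π_k·f_k(x) / marginal(x), where marginal(x) = Σ_j π_j·f_j(x).
Geometric probabilities:
  L_I = 0.0479371
  L_II = 0.024739
Unnormalised posteriors:
  π_I·L_I = 0.75 × 0.0479371 = 0.0359529
  π_II·L_II = 0.25 × 0.024739 = 0.00618475
Evidence: 0.0359529 + 0.00618475 = 0.0421376
Responsibility of Urn I: 0.0359529 / 0.0421376 ≈ 0.8532

0.8532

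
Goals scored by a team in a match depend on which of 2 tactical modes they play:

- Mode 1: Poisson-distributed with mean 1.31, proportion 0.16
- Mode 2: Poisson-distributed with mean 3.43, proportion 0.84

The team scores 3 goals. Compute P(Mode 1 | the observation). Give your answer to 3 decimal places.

Posterior ∝ prior × likelihood, so P(k | x) ∝ π_k f_k(x); normalise over all components.
Component likelihoods at x = 3 goals:
  p_1 = 0.101097
  p_2 = 0.217822
Prior × likelihood for each component:
  π_1·p_1 = 0.16 × 0.101097 = 0.0161755
  π_2·p_2 = 0.84 × 0.217822 = 0.18297
Marginal: 0.0161755 + 0.18297 = 0.199146
P(Mode 1 | data) = 0.0161755 / 0.199146 ≈ 0.081

0.081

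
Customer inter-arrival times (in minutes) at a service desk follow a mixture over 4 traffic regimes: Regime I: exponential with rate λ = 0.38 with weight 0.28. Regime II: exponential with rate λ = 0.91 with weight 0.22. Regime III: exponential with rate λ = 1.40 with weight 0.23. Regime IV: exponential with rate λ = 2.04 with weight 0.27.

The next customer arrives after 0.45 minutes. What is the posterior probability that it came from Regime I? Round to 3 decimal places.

By Bayes' theorem, P(k | x) = π_k f_k(x) / Σ_j π_j f_j(x).
Evaluate each component's likelihood at the observed value:
  L_I = 0.320272
  L_II = 0.604224
  L_III = 0.745629
  L_IV = 0.814606
Weight by the priors:
  π_I·L_I = 0.28 × 0.320272 = 0.0896762
  π_II·L_II = 0.22 × 0.604224 = 0.132929
  π_III·L_III = 0.23 × 0.745629 = 0.171495
  π_IV·L_IV = 0.27 × 0.814606 = 0.219944
Denominator: 0.0896762 + 0.132929 + 0.171495 + 0.219944 = 0.614044
P(Regime I | x) ≈ 0.146

0.146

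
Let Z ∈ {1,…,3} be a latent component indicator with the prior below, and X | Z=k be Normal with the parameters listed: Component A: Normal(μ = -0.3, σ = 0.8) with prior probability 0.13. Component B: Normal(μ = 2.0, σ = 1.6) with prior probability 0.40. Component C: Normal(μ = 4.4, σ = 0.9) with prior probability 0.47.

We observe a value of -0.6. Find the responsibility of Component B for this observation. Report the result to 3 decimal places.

Apply Bayes' rule: the posterior for each component is proportional to its prior times its likelihood at x.
Evaluate each component's likelihood at the observed value:
  f_A = (1/(0.8·√(2π)))·exp(−(-0.6−-0.3)²/(2·0.8²)) = 0.498678·exp(-0.07031) = 0.464819
  f_B = (1/(1.6·√(2π)))·exp(−(-0.6−2.0)²/(2·1.6²)) = 0.249339·exp(-1.32031) = 0.0665864
  f_C = (1/(0.9·√(2π)))·exp(−(-0.6−4.4)²/(2·0.9²)) = 0.443269·exp(-15.43210) = 8.80222e-08
Unnormalised posteriors:
  π_A·f_A = 0.13 × 0.464819 = 0.0604265
  π_B·f_B = 0.40 × 0.0665864 = 0.0266346
  π_C·f_C = 0.47 × 8.80222e-08 = 4.13704e-08
Marginal: 0.0604265 + 0.0266346 + 4.13704e-08 = 0.0870611
P(Component B | the observation) ≈ 0.306

0.306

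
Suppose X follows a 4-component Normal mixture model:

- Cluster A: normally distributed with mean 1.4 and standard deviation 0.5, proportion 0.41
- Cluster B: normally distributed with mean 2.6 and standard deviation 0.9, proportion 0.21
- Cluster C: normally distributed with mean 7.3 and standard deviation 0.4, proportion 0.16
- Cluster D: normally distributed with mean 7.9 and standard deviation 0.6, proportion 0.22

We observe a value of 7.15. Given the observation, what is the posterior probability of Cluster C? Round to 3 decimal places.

Posterior ∝ prior × likelihood, so P(k | x) ∝ P(Z=k) f_k(x); normalise over all components.
Normal densities:
  f_A = (1/(0.5·√(2π)))·exp(−(7.15−1.4)²/(2·0.5²)) = 0.797885·exp(-66.12500) = 1.52833e-29
  f_B = (1/(0.9·√(2π)))·exp(−(7.15−2.6)²/(2·0.9²)) = 0.443269·exp(-12.77932) = 1.24934e-06
  f_C = (1/(0.4·√(2π)))·exp(−(7.15−7.3)²/(2·0.4²)) = 0.997356·exp(-0.07031) = 0.929638
  f_D = (1/(0.6·√(2π)))·exp(−(7.15−7.9)²/(2·0.6²)) = 0.664904·exp(-0.78125) = 0.304415
Prior × likelihood for each component:
  P(Z=A)·f_A = 0.41 × 1.52833e-29 = 6.26616e-30
  P(Z=B)·f_B = 0.21 × 1.24934e-06 = 2.6236e-07
  P(Z=C)·f_C = 0.16 × 0.929638 = 0.148742
  P(Z=D)·f_D = 0.22 × 0.304415 = 0.0669713
Evidence: 6.26616e-30 + 2.6236e-07 + 0.148742 + 0.0669713 = 0.215714
So the posterior for Cluster C is 0.148742 / 0.215714 ≈ 0.690.

0.690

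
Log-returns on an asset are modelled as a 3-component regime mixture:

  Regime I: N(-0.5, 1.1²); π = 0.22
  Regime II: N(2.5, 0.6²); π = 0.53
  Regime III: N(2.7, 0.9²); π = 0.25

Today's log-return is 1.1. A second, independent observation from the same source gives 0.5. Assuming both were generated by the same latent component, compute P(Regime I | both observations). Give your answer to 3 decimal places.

Apply Bayes' rule: the posterior for each component is proportional to its prior times its likelihood at x.
Since both observations come from the same component, the likelihood for component k is f_k(x₁)·f_k(x₂).
  f_I = [0.125921] × [0.239915] = 0.0302103
  f_II = [0.0437031] × [0.00257046] = 0.000112337
  f_III = [0.0912799] × [0.0223432] = 0.00203949
Weight by the priors:
  P(Z=I)·f_I = 0.22 × 0.0302103 = 0.00664627
  P(Z=II)·f_II = 0.53 × 0.000112337 = 5.95388e-05
  P(Z=III)·f_III = 0.25 × 0.00203949 = 0.000509872
Evidence: 0.00664627 + 5.95388e-05 + 0.000509872 = 0.00721568
So the posterior for Regime I is 0.00664627 / 0.00721568 ≈ 0.921.

0.921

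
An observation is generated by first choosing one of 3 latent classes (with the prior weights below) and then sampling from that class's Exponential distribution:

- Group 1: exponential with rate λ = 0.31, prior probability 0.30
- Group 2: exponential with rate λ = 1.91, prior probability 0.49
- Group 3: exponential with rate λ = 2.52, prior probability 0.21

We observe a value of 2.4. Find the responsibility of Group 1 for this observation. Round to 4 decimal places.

0.8035

Apply Bayes' rule: the posterior for each component is proportional to its prior times its likelihood at x.
Exponential densities:
  L_1 = 0.31·e^(−0.31·2.4) = 0.31·e^(−0.7440) = 0.147315
  L_2 = 1.91·e^(−1.91·2.4) = 1.91·e^(−4.5840) = 0.0195087
  L_3 = 2.52·e^(−2.52·2.4) = 2.52·e^(−6.0480) = 0.00595371
Weight by the priors:
  w_1·L_1 = 0.30 × 0.147315 = 0.0441945
  w_2·L_2 = 0.49 × 0.0195087 = 0.00955924
  w_3·L_3 = 0.21 × 0.00595371 = 0.00125028
Denominator: 0.0441945 + 0.00955924 + 0.00125028 = 0.055004
So the posterior for Group 1 is 0.0441945 / 0.055004 ≈ 0.8035.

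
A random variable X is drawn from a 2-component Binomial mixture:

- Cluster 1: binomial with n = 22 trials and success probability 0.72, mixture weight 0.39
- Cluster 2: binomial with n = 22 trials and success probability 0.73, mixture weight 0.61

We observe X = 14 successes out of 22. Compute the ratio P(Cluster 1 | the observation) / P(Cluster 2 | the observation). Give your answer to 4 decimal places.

0.7051

Since P(k|x) ∝ w_k f_k(x), the posterior odds are w_i f_i(x) / (w_j f_j(x)).
Evaluate each component's likelihood at the observed value:
  L_1 = C(22,14)·0.72^14·0.28^8 = 319770·0.0100613·3.77802e-05 = 0.121551
  L_2 = C(22,14)·0.73^14·0.27^8 = 319770·0.0122045·2.8243e-05 = 0.110222
0.0474047 / 0.0672354 ≈ 0.7051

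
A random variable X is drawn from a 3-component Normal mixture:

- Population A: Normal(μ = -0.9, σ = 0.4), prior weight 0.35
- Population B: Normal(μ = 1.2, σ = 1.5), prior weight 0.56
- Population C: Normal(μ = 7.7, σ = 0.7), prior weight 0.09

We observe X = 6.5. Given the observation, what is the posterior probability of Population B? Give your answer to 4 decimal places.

0.0240

Posterior ∝ prior × likelihood, so P(k | x) ∝ π_k f_k(x); normalise over all components.
Evaluate each component's likelihood at the observed value:
  f_A = (1/(0.4·√(2π)))·exp(−(6.5−-0.9)²/(2·0.4²)) = 0.997356·exp(-171.12500) = 4.78858e-75
  f_B = (1/(1.5·√(2π)))·exp(−(6.5−1.2)²/(2·1.5²)) = 0.265962·exp(-6.24222) = 0.000517435
  f_C = (1/(0.7·√(2π)))·exp(−(6.5−7.7)²/(2·0.7²)) = 0.569918·exp(-1.46939) = 0.131119
Multiply by the mixture weights:
  π_A·f_A = 0.35 × 4.78858e-75 = 1.676e-75
  π_B·f_B = 0.56 × 0.000517435 = 0.000289764
  π_C·f_C = 0.09 × 0.131119 = 0.0118007
Evidence: 1.676e-75 + 0.000289764 + 0.0118007 = 0.0120905
P(Population B | 6.5) = 0.000289764 / 0.0120905 ≈ 0.0240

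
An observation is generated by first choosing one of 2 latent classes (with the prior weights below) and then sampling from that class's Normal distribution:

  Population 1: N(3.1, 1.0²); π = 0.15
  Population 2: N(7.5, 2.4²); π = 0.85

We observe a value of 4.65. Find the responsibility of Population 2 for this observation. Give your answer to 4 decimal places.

P(component k | x) = w_k·f_k(x) / marginal(x), where marginal(x) = Σ_j w_j·f_j(x).
Component likelihoods at x = 4.65:
  L_1 = 0.120009
  L_2 = 0.0821273
Unnormalised posteriors:
  w_1·L_1 = 0.15 × 0.120009 = 0.0180014
  w_2·L_2 = 0.85 × 0.0821273 = 0.0698082
Normaliser: 0.0180014 + 0.0698082 = 0.0878095
P(Population 2 | data) ≈ 0.7950

0.7950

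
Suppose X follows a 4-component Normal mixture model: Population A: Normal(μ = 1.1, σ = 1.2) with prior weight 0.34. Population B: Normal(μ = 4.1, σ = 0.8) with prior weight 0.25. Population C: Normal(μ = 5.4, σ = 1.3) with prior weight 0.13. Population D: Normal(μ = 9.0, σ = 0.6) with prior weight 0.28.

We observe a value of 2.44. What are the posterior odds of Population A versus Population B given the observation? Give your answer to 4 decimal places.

Posterior odds = (π_i f_i(x)) / (π_j f_j(x)); the normalising sum cancels.
Component likelihoods at x = 2.44:
  f_A = 0.178221
  f_B = 0.0579249
  f_C = 0.0229717
  f_D = 7.33601e-27
Posterior odds = (π_A·f_A) / (π_B·f_B) = (0.34·0.178221) / (0.25·0.0579249) = 0.0605951 / 0.0144812 ≈ 4.1844

4.1844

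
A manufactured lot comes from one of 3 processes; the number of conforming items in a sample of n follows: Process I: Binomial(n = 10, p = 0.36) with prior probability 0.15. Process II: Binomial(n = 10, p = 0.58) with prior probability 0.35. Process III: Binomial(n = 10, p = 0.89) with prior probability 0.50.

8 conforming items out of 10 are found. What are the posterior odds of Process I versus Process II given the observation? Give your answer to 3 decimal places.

Posterior odds = (π_i f_i(x)) / (π_j f_j(x)); the normalising sum cancels.
Component likelihoods at x = 8 conforming items out of 10:
  p_I = 0.00519987
  p_II = 0.101656
  p_III = 0.214347
Odds = (0.15/0.35) × (0.00519987/0.101656) = 0.428571 × 0.0511514 ≈ 0.022

0.022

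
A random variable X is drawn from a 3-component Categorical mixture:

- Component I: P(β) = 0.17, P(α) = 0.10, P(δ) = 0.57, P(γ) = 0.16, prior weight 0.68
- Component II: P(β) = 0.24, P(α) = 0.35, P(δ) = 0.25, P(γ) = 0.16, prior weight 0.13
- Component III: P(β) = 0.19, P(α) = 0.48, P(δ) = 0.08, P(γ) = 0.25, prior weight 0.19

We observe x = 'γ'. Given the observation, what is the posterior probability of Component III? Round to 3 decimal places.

0.268

The responsibility of component k is w_k f_k(x) divided by Σ_j w_j f_j(x).
Categorical probabilities:
  L_I = P(γ | comp) = 0.16
  L_II = P(γ | comp) = 0.16
  L_III = P(γ | comp) = 0.25
Prior × likelihood for each component:
  w_I·L_I = 0.68 × 0.16 = 0.1088
  w_II·L_II = 0.13 × 0.16 = 0.0208
  w_III·L_III = 0.19 × 0.25 = 0.0475
Normaliser: 0.1088 + 0.0208 + 0.0475 = 0.1771
P(Component III | the observation) ≈ 0.268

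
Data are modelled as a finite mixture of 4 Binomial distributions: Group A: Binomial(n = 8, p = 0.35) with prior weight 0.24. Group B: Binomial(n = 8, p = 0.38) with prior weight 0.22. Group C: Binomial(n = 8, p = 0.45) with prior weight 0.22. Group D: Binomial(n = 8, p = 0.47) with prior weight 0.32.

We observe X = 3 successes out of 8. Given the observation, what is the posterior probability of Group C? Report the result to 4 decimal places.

By Bayes' theorem, P(k | x) = π_k f_k(x) / Σ_j π_j f_j(x).
Component likelihoods at x = 3 successes out of 8:
  L_A = C(8,3)·0.35^3·0.65^5 = 56·0.042875·0.116029 = 0.278586
  L_B = C(8,3)·0.38^3·0.62^5 = 56·0.054872·0.0916133 = 0.281512
  L_C = C(8,3)·0.45^3·0.55^5 = 56·0.091125·0.0503284 = 0.256826
  L_D = C(8,3)·0.47^3·0.53^5 = 56·0.103823·0.0418195 = 0.243143
Multiply by the mixture weights:
  π_A·L_A = 0.24 × 0.278586 = 0.0668606
  π_B·L_B = 0.22 × 0.281512 = 0.0619327
  π_C·L_C = 0.22 × 0.256826 = 0.0565017
  π_D·L_D = 0.32 × 0.243143 = 0.0778056
Denominator: 0.0668606 + 0.0619327 + 0.0565017 + 0.0778056 = 0.263101
So the posterior for Group C is 0.0565017 / 0.263101 ≈ 0.2148.

0.2148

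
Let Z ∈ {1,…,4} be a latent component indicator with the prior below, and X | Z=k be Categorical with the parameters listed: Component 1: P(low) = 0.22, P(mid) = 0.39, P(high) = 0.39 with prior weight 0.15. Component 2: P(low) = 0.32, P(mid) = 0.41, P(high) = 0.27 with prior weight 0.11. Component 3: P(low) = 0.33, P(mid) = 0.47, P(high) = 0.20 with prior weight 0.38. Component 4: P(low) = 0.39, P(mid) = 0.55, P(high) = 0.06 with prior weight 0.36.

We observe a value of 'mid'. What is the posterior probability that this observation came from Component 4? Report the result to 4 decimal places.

Apply Bayes' rule: the posterior for each component is proportional to its prior times its likelihood at x.
Component likelihoods at x = 'mid':
  L_1 = P(mid | comp) = 0.39
  L_2 = P(mid | comp) = 0.41
  L_3 = P(mid | comp) = 0.47
  L_4 = P(mid | comp) = 0.55
Weight by the priors:
  π_1·L_1 = 0.15 × 0.39 = 0.0585
  π_2·L_2 = 0.11 × 0.41 = 0.0451
  π_3·L_3 = 0.38 × 0.47 = 0.1786
  π_4·L_4 = 0.36 × 0.55 = 0.198
Marginal: 0.0585 + 0.0451 + 0.1786 + 0.198 = 0.4802
Responsibility of Component 4: 0.198 / 0.4802 ≈ 0.4123

0.4123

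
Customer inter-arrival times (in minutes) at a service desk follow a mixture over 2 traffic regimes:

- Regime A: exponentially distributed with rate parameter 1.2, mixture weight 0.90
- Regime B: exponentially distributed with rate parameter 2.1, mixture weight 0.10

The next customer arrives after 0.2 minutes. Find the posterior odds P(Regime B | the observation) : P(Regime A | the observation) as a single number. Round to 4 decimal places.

0.1624

Only the two components matter; the odds are (w_i f_i(x)) / (w_j f_j(x)).
Evaluate each component's likelihood at the observed value:
  L_A = 0.943953
  L_B = 1.3798
0.13798 / 0.849558 ≈ 0.1624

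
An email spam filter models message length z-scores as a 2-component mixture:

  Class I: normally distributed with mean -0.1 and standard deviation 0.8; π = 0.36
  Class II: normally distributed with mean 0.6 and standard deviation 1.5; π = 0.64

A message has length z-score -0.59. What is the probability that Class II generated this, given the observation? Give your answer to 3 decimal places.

By Bayes' theorem, P(k | x) = π_k f_k(x) / Σ_j π_j f_j(x).
Normal densities:
  f_I = 0.413386
  f_II = 0.194156
Unnormalised posteriors:
  π_I·f_I = 0.36 × 0.413386 = 0.148819
  π_II·f_II = 0.64 × 0.194156 = 0.12426
Evidence: 0.148819 + 0.12426 = 0.273079
P(Class II | data) ≈ 0.455

0.455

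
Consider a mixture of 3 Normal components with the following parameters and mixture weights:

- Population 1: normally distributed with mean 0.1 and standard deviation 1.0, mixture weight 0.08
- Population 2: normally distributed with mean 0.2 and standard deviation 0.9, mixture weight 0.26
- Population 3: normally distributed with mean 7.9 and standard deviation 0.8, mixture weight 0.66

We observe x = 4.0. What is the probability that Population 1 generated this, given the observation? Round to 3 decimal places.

P(component k | x) = P(Z=k)·f_k(x) / marginal(x), where marginal(x) = Σ_j P(Z=j)·f_j(x).
Evaluate each component's likelihood at the observed value:
  p_1 = (1/(1.0·√(2π)))·exp(−(4.0−0.1)²/(2·1.0²)) = 0.398942·exp(-7.60500) = 0.000198655
  p_2 = (1/(0.9·√(2π)))·exp(−(4.0−0.2)²/(2·0.9²)) = 0.443269·exp(-8.91358) = 5.96415e-05
  p_3 = (1/(0.8·√(2π)))·exp(−(4.0−7.9)²/(2·0.8²)) = 0.498678·exp(-11.88281) = 3.44493e-06
Weight by the priors:
  P(Z=1)·p_1 = 0.08 × 0.000198655 = 1.58924e-05
  P(Z=2)·p_2 = 0.26 × 5.96415e-05 = 1.55068e-05
  P(Z=3)·p_3 = 0.66 × 3.44493e-06 = 2.27365e-06
Sum: 1.58924e-05 + 1.55068e-05 + 2.27365e-06 = 3.36729e-05
Responsibility of Population 1: 1.58924e-05 / 3.36729e-05 ≈ 0.472

0.472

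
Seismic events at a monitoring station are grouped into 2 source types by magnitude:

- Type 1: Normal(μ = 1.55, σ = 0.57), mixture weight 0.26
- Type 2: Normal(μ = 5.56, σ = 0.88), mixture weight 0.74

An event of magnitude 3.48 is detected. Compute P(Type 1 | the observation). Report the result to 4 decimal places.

0.0279

P(component k | x) = w_k·f_k(x) / marginal(x), where marginal(x) = Σ_j w_j·f_j(x).
Evaluate each component's likelihood at the observed value:
  f_1 = (1/(0.57·√(2π)))·exp(−(3.48−1.55)²/(2·0.57²)) = 0.699899·exp(-5.73238) = 0.00226722
  f_2 = (1/(0.88·√(2π)))·exp(−(3.48−5.56)²/(2·0.88²)) = 0.453344·exp(-2.79339) = 0.0277507
Weight by the priors:
  w_1·f_1 = 0.26 × 0.00226722 = 0.000589478
  w_2·f_2 = 0.74 × 0.0277507 = 0.0205355
Denominator: 0.000589478 + 0.0205355 = 0.021125
P(Type 1 | data) = 0.000589478 / 0.021125 ≈ 0.0279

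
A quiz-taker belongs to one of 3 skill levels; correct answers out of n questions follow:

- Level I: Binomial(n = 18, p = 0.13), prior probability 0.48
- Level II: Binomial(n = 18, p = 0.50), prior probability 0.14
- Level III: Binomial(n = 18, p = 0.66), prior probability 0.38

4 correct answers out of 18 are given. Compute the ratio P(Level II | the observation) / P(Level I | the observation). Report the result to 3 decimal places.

The posterior odds equal the prior odds times the likelihood ratio: (w_i/w_j)·(f_i(x)/f_j(x)).
Evaluate each component's likelihood at the observed value:
  L_I = C(18,4)·0.13^4·0.87^14 = 3060·0.00028561·0.142321 = 0.124384
  L_II = C(18,4)·0.50^4·0.50^14 = 3060·0.0625·6.10352e-05 = 0.011673
  L_III = C(18,4)·0.66^4·0.34^14 = 3060·0.189747·2.7587e-07 = 0.000160178
Posterior odds = (w_II·L_II) / (w_I·L_I) = (0.14·0.011673) / (0.48·0.124384) = 0.00163422 / 0.0597043 ≈ 0.027

0.027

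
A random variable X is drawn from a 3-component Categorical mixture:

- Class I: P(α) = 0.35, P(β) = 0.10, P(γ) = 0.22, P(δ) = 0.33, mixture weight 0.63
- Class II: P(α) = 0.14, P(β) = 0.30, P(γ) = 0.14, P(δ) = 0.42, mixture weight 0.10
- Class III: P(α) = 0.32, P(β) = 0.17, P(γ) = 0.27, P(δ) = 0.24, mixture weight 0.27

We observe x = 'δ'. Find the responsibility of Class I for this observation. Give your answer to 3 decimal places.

0.661

Posterior ∝ prior × likelihood, so P(k | x) ∝ π_k f_k(x); normalise over all components.
Evaluate each component's likelihood at the observed value:
  L_I = P(δ | comp) = 0.33
  L_II = P(δ | comp) = 0.42
  L_III = P(δ | comp) = 0.24
Multiply by the mixture weights:
  π_I·L_I = 0.63 × 0.33 = 0.2079
  π_II·L_II = 0.10 × 0.42 = 0.042
  π_III·L_III = 0.27 × 0.24 = 0.0648
Normaliser: 0.2079 + 0.042 + 0.0648 = 0.3147
P(Class I | x) ≈ 0.661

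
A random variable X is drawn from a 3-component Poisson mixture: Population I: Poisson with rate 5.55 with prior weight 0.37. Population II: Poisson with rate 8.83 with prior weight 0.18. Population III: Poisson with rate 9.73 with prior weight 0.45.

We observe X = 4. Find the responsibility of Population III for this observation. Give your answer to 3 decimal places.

0.136

Apply Bayes' rule: the posterior for each component is proportional to its prior times its likelihood at x.
Evaluate each component's likelihood at the observed value:
  L_I = e^(−5.55)·5.55^4/4! = 0.153683
  L_II = e^(−8.83)·8.83^4/4! = 0.037052
  L_III = e^(−9.73)·9.73^4/4! = 0.0222103
Prior × likelihood for each component:
  π_I·L_I = 0.37 × 0.153683 = 0.0568628
  π_II·L_II = 0.18 × 0.037052 = 0.00666935
  π_III·L_III = 0.45 × 0.0222103 = 0.00999464
Marginal: 0.0568628 + 0.00666935 + 0.00999464 = 0.0735268
P(Population III | x) ≈ 0.136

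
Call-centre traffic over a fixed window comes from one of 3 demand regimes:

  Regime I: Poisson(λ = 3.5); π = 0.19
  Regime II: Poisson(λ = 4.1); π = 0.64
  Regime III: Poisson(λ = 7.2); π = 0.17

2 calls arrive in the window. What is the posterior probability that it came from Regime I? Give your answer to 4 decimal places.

0.2755

The responsibility of component k is π_k f_k(x) divided by Σ_j π_j f_j(x).
Poisson probabilities:
  L_I = e^(−3.5)·3.5^2/2! = 0.184959
  L_II = e^(−4.1)·4.1^2/2! = 0.139293
  L_III = e^(−7.2)·7.2^2/2! = 0.0193515
Prior × likelihood for each component:
  π_I·L_I = 0.19 × 0.184959 = 0.0351422
  π_II·L_II = 0.64 × 0.139293 = 0.0891477
  π_III·L_III = 0.17 × 0.0193515 = 0.00328976
Normaliser: 0.0351422 + 0.0891477 + 0.00328976 = 0.12758
Responsibility of Regime I: 0.0351422 / 0.12758 ≈ 0.2755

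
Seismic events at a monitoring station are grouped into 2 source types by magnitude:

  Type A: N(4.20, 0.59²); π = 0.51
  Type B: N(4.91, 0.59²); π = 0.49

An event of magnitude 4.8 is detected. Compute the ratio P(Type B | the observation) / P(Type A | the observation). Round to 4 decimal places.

1.5836

Posterior odds = (π_i f_i(x)) / (π_j f_j(x)); the normalising sum cancels.
Component likelihoods at x = 4.8:
  L_A = (1/(0.59·√(2π)))·exp(−(4.8−4.20)²/(2·0.59²)) = 0.676173·exp(-0.51709) = 0.403169
  L_B = (1/(0.59·√(2π)))·exp(−(4.8−4.91)²/(2·0.59²)) = 0.676173·exp(-0.01738) = 0.664523
Odds = (0.49/0.51) × (0.664523/0.403169) = 0.960784 × 1.64825 ≈ 1.5836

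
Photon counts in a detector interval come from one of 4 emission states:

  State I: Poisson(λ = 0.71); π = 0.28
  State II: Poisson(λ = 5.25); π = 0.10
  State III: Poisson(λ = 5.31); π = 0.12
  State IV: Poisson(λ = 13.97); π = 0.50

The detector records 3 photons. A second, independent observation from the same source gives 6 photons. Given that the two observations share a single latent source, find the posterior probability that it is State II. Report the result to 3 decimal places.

The responsibility of component k is π_k f_k(x) divided by Σ_j π_j f_j(x).
Since both observations come from the same component, the likelihood for component k is f_k(x₁)·f_k(x₂).
  f_I = [0.0293275] × [8.74719e-05] = 2.56533e-06
  f_II = [0.126555] × [0.152608] = 0.0193134
  f_III = [0.123319] × [0.153862] = 0.018974
  f_IV = [0.000389353] × [0.0088461] = 3.44426e-06
Weight by the priors:
  π_I·f_I = 0.28 × 2.56533e-06 = 7.18292e-07
  π_II·f_II = 0.10 × 0.0193134 = 0.00193134
  π_III·f_III = 0.12 × 0.018974 = 0.00227688
  π_IV·f_IV = 0.50 × 3.44426e-06 = 1.72213e-06
Denominator: 7.18292e-07 + 0.00193134 + 0.00227688 + 1.72213e-06 = 0.00421066
Responsibility of State II: 0.00193134 / 0.00421066 ≈ 0.459

0.459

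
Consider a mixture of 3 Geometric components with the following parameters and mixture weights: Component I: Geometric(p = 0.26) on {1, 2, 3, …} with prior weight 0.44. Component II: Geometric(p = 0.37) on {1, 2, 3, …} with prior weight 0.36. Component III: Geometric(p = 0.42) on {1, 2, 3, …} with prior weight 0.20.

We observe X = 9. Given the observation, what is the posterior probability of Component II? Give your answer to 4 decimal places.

The responsibility of component k is π_k f_k(x) divided by Σ_j π_j f_j(x).
Evaluate each component's likelihood at the observed value:
  f_I = 0.26·(1−0.26)^8 = 0.26·0.0899195 = 0.0233791
  f_II = 0.37·(1−0.37)^8 = 0.37·0.0248156 = 0.00918176
  f_III = 0.42·(1−0.42)^8 = 0.42·0.0128063 = 0.00537865
Prior × likelihood for each component:
  π_I·f_I = 0.44 × 0.0233791 = 0.0102868
  π_II·f_II = 0.36 × 0.00918176 = 0.00330543
  π_III·f_III = 0.20 × 0.00537865 = 0.00107573
Sum: 0.0102868 + 0.00330543 + 0.00107573 = 0.014668
P(Component II | the observation) ≈ 0.2254

0.2254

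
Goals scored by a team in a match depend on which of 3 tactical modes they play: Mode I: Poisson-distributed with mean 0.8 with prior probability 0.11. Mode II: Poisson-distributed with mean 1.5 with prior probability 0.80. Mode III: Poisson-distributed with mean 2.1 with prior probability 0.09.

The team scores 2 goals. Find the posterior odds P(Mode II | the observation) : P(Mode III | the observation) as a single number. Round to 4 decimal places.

8.2636

The posterior odds equal the prior odds times the likelihood ratio: (P(Z=i)/P(Z=j))·(f_i(x)/f_j(x)).
Poisson probabilities:
  f_I = 0.143785
  f_II = 0.251021
  f_III = 0.270016
Posterior odds = (P(Z=II)·f_II) / (P(Z=III)·f_III) = (0.80·0.251021) / (0.09·0.270016) = 0.200817 / 0.0243015 ≈ 8.2636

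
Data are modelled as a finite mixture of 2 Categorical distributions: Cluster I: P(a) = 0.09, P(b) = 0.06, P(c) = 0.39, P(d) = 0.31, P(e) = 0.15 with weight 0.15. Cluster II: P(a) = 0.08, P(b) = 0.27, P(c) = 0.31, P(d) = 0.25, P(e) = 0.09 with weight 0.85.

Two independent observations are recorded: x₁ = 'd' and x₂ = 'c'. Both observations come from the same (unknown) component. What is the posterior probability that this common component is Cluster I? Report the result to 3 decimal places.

0.216

The responsibility of component k is w_k f_k(x) divided by Σ_j w_j f_j(x).
Since both observations come from the same component, the likelihood for component k is f_k(x₁)·f_k(x₂).
  f_I = [0.31] × [0.39] = 0.1209
  f_II = [0.25] × [0.31] = 0.0775
Weight by the priors:
  w_I·f_I = 0.15 × 0.1209 = 0.018135
  w_II·f_II = 0.85 × 0.0775 = 0.065875
Sum: 0.018135 + 0.065875 = 0.08401
P(Cluster I | x₁,x₂) ≈ 0.216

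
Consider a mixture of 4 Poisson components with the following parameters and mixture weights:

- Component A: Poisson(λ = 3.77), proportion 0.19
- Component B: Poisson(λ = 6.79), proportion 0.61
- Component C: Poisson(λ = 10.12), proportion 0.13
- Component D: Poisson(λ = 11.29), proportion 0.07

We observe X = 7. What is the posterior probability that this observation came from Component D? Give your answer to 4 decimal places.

Apply Bayes' rule: the posterior for each component is proportional to its prior times its likelihood at x.
Component likelihoods at x = 7:
  f_A = 0.0495072
  f_B = 0.148525
  f_C = 0.0868506
  f_D = 0.0579752
Weight by the priors:
  P(Z=A)·f_A = 0.19 × 0.0495072 = 0.00940638
  P(Z=B)·f_B = 0.61 × 0.148525 = 0.0906
  P(Z=C)·f_C = 0.13 × 0.0868506 = 0.0112906
  P(Z=D)·f_D = 0.07 × 0.0579752 = 0.00405826
Evidence: 0.00940638 + 0.0906 + 0.0112906 + 0.00405826 = 0.115355
Responsibility of Component D: 0.00405826 / 0.115355 ≈ 0.0352

0.0352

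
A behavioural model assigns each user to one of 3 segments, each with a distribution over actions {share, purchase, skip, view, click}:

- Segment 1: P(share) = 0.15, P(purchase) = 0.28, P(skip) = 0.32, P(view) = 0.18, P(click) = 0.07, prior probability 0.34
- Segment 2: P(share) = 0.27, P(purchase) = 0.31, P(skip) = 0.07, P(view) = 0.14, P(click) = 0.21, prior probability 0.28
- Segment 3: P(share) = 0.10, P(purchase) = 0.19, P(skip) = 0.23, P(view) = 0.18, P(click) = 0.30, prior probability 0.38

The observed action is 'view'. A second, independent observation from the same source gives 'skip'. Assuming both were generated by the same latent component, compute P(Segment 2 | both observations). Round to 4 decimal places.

P(component k | x) = P(Z=k)·f_k(x) / marginal(x), where marginal(x) = Σ_j P(Z=j)·f_j(x).
Since both observations come from the same component, the likelihood for component k is f_k(x₁)·f_k(x₂).
  f_1 = [0.18] × [0.32] = 0.0576
  f_2 = [0.14] × [0.07] = 0.0098
  f_3 = [0.18] × [0.23] = 0.0414
Weight by the priors:
  P(Z=1)·f_1 = 0.34 × 0.0576 = 0.019584
  P(Z=2)·f_2 = 0.28 × 0.0098 = 0.002744
  P(Z=3)·f_3 = 0.38 × 0.0414 = 0.015732
Evidence: 0.019584 + 0.002744 + 0.015732 = 0.03806
So the posterior for Segment 2 is 0.002744 / 0.03806 ≈ 0.0721.

0.0721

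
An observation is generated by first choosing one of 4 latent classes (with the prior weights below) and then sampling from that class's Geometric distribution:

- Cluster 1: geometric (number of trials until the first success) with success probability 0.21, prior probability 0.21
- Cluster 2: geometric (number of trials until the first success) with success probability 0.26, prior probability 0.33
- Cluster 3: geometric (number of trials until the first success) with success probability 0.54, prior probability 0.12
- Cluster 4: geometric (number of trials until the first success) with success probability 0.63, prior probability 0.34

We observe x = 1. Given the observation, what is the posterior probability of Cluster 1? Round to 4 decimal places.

0.1079

Posterior ∝ prior × likelihood, so P(k | x) ∝ π_k f_k(x); normalise over all components.
Geometric probabilities:
  f_1 = 0.21·(1−0.21)^0 = 0.21·1 = 0.21
  f_2 = 0.26·(1−0.26)^0 = 0.26·1 = 0.26
  f_3 = 0.54·(1−0.54)^0 = 0.54·1 = 0.54
  f_4 = 0.63·(1−0.63)^0 = 0.63·1 = 0.63
Prior × likelihood for each component:
  π_1·f_1 = 0.21 × 0.21 = 0.0441
  π_2·f_2 = 0.33 × 0.26 = 0.0858
  π_3·f_3 = 0.12 × 0.54 = 0.0648
  π_4·f_4 = 0.34 × 0.63 = 0.2142
Denominator: 0.0441 + 0.0858 + 0.0648 + 0.2142 = 0.4089
So the posterior for Cluster 1 is 0.0441 / 0.4089 ≈ 0.1079.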